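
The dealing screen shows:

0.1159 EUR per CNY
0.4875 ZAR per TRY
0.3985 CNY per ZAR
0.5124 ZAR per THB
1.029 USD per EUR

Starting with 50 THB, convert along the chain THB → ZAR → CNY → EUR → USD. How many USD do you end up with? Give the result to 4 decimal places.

1.2176

50 THB × 0.5124 = 25.62 ZAR
25.62 ZAR × 0.3985 = 10.20957 CNY
10.20957 CNY × 0.1159 = 1.183289163 EUR
1.183289163 EUR × 1.029 = 1.217604548727 USD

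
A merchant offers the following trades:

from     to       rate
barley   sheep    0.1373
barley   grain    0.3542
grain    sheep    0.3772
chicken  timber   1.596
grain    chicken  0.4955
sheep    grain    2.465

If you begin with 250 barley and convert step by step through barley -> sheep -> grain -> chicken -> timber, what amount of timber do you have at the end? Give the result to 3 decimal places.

250 barley × 0.1373 = 34.325 sheep
34.325 sheep × 2.465 = 84.611125 grain
84.611125 grain × 0.4955 = 41.9248124375 chicken
41.9248124375 chicken × 1.596 = 66.91200065025 timber

66.912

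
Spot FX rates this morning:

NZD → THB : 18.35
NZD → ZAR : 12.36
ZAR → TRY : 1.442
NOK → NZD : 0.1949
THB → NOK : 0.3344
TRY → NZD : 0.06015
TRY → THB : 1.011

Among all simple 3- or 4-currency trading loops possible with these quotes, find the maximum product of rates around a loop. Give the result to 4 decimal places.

NOK→NZD→THB→NOK: 0.1949 × 18.35 × 0.3344 = 1.19595
ZAR→TRY→NZD→ZAR: 1.442 × 0.06015 × 12.36 = 1.07206
Maximum is NOK→NZD→THB→NOK at 1.1960; arbitrage exists.

1.1960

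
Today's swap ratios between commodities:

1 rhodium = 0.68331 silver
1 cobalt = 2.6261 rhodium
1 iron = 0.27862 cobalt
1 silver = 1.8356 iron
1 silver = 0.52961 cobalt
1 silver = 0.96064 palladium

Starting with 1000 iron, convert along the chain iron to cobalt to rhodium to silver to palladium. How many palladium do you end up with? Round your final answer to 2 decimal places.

480.29

1000 iron × 0.27862 = 278.62 cobalt
278.62 cobalt × 2.6261 = 731.683982 rhodium
731.683982 rhodium × 0.68331 = 499.96698174042 silver
499.96698174042 silver × 0.96064 = 480.2882813391170688 palladium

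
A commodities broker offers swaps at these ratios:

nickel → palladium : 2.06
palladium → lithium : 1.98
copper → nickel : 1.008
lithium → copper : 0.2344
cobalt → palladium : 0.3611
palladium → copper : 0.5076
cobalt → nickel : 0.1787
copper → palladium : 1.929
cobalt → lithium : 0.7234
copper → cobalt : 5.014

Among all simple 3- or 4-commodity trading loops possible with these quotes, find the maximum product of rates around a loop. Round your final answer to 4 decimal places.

nickel→palladium→copper→nickel: 2.06 × 0.5076 × 1.008 = 1.05402
nickel→palladium→lithium→copper→nickel: 2.06 × 1.98 × 0.2344 × 1.008 = 0.96372
nickel→palladium→copper→cobalt→nickel: 2.06 × 0.5076 × 5.014 × 0.1787 = 0.93691
palladium→copper→cobalt→palladium: 0.5076 × 5.014 × 0.3611 = 0.91904
palladium→lithium→copper→palladium: 1.98 × 0.2344 × 1.929 = 0.89527
copper→cobalt→lithium→copper: 5.014 × 0.7234 × 0.2344 = 0.85020
palladium→lithium→copper→cobalt→palladium: 1.98 × 0.2344 × 5.014 × 0.3611 = 0.84030
Maximum is nickel→palladium→copper→nickel at 1.0540; arbitrage exists.

1.0540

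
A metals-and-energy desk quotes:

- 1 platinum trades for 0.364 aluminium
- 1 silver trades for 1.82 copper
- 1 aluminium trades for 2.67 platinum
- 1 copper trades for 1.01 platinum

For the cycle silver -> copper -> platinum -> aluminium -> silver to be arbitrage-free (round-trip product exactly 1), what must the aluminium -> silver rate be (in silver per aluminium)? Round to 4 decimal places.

Known legs of the cycle: 1.82 × 1.01 × 0.364 = 0.6691048
For no arbitrage the full-cycle product must be 1, so the missing rate is 1 / 0.6691048 ≈ 1.494534.

1.4945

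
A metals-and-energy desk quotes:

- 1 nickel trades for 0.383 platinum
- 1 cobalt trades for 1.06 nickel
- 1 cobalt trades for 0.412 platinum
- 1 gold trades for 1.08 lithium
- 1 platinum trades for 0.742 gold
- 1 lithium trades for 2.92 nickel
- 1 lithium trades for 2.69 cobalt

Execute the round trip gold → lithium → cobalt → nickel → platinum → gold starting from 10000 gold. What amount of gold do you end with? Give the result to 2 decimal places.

10000 gold × 1.08 = 10800 lithium
10800 lithium × 2.69 = 29052 cobalt
29052 cobalt × 1.06 = 30795.12 nickel
30795.12 nickel × 0.383 = 11794.53096 platinum
11794.53096 platinum × 0.742 = 8751.54197232 gold

8751.54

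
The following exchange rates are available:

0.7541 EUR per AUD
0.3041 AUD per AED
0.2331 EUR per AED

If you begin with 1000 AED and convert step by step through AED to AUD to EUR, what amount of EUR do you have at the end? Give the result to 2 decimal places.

1000 AED × 0.3041 = 304.1 AUD
304.1 AUD × 0.7541 = 229.32181 EUR

229.32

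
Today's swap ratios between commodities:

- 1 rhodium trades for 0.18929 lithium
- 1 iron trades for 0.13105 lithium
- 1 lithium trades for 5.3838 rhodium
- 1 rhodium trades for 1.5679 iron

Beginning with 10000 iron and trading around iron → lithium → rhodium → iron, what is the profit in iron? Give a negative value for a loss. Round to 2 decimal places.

1062.27

10000 iron × 0.13105 = 1310.5 lithium
1310.5 lithium × 5.3838 = 7055.4699 rhodium
7055.4699 rhodium × 1.5679 = 11062.27125621 iron
Net change: 11062.27125621 − 10000 = 1062.27125621 iron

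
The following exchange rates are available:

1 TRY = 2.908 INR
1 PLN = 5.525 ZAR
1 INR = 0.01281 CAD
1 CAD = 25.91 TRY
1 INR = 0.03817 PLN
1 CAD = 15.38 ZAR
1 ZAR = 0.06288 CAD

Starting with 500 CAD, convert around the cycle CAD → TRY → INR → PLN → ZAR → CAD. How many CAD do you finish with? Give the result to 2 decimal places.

499.57

500 CAD × 25.91 = 12955 TRY
12955 TRY × 2.908 = 37673.14 INR
37673.14 INR × 0.03817 = 1437.9837538 PLN
1437.9837538 PLN × 5.525 = 7944.860239745 ZAR
7944.860239745 ZAR × 0.06288 = 499.5728118751656 CAD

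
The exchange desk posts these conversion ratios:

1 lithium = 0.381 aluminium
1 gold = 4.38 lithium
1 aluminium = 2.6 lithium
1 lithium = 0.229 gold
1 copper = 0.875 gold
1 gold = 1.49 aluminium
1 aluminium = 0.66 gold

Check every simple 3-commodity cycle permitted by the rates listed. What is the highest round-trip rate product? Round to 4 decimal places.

1.1014

gold→lithium→aluminium→gold: 4.38 × 0.381 × 0.66 = 1.10139
gold→aluminium→lithium→gold: 1.49 × 2.6 × 0.229 = 0.88715
Maximum is gold→lithium→aluminium→gold at 1.1014; arbitrage exists.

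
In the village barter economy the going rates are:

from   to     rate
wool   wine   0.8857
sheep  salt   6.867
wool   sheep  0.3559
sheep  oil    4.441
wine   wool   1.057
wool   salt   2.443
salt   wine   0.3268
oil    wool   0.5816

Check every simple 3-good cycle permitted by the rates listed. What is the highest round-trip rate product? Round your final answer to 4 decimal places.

0.9192

sheep→oil→wool→sheep: 4.441 × 0.5816 × 0.3559 = 0.91925
wine→wool→salt→wine: 1.057 × 2.443 × 0.3268 = 0.84388
Maximum is sheep→oil→wool→sheep at 0.9192; no arbitrage — every cycle loses value.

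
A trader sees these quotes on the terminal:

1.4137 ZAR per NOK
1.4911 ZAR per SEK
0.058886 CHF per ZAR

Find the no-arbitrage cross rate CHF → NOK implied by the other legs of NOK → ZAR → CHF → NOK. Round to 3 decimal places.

12.012

Known legs of the cycle: 1.4137 × 0.058886 = 0.0832471382
For no arbitrage the full-cycle product must be 1, so the missing rate is 1 / 0.0832471382 ≈ 12.01242.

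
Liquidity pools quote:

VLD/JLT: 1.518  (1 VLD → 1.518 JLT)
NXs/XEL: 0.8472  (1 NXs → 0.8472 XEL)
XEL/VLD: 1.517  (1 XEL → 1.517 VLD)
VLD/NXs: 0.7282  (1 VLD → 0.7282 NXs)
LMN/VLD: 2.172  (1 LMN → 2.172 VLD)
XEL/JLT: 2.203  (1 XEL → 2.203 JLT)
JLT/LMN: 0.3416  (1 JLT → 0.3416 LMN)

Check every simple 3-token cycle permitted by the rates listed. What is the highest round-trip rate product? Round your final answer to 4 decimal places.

VLD→JLT→LMN→VLD: 1.518 × 0.3416 × 2.172 = 1.12629
VLD→NXs→XEL→VLD: 0.7282 × 0.8472 × 1.517 = 0.93588
Maximum is VLD→JLT→LMN→VLD at 1.1263; arbitrage exists.

1.1263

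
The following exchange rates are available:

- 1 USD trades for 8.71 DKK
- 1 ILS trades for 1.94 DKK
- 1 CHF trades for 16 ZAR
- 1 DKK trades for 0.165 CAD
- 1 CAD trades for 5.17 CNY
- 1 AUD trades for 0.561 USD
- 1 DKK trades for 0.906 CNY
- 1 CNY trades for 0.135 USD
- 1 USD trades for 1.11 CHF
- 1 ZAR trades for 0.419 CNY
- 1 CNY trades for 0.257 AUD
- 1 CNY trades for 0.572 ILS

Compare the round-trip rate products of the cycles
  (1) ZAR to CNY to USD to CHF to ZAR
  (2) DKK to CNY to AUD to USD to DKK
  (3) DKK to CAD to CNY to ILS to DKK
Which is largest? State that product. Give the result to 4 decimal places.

(1) 0.419 × 0.135 × 1.11 × 16 = 1.00459
(2) 0.906 × 0.257 × 0.561 × 8.71 = 1.13774
(3) 0.165 × 5.17 × 0.572 × 1.94 = 0.94661
Highest is cycle (2) at 1.1377 (>1, arbitrage).

1.1377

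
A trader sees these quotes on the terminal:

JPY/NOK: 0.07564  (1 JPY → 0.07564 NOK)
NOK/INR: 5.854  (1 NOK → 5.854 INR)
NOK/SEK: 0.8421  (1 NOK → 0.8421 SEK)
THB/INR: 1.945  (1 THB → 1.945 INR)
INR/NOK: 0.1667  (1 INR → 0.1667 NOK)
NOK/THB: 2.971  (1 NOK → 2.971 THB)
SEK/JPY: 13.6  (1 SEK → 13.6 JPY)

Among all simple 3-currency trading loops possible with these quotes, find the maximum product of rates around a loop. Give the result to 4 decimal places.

THB→INR→NOK→THB: 1.945 × 0.1667 × 2.971 = 0.96329
SEK→JPY→NOK→SEK: 13.6 × 0.07564 × 0.8421 = 0.86627
Maximum is THB→INR→NOK→THB at 0.9633; no arbitrage — every cycle loses value.

0.9633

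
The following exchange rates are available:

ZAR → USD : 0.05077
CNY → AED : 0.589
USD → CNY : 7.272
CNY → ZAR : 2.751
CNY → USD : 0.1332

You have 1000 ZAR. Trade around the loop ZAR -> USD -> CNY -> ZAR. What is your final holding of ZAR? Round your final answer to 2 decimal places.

1000 ZAR × 0.05077 = 50.77 USD
50.77 USD × 7.272 = 369.19944 CNY
369.19944 CNY × 2.751 = 1015.66765944 ZAR

1015.67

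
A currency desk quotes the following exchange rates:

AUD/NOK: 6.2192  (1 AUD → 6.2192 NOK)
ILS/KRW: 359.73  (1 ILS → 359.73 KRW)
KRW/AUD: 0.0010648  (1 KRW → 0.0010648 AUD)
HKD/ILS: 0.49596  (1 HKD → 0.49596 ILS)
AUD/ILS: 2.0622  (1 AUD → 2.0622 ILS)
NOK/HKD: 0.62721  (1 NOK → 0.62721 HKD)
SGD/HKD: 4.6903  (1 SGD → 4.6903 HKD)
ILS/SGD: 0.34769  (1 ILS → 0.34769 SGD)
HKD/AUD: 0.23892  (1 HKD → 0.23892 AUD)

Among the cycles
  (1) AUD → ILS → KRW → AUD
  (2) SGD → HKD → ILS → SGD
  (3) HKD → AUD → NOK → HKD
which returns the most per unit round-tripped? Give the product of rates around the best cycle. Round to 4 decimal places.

(1) 2.0622 × 359.73 × 0.0010648 = 0.78991
(2) 4.6903 × 0.49596 × 0.34769 = 0.80880
(3) 0.23892 × 6.2192 × 0.62721 = 0.93197
Highest is cycle (3) at 0.9320 (≤1, no arbitrage).

0.9320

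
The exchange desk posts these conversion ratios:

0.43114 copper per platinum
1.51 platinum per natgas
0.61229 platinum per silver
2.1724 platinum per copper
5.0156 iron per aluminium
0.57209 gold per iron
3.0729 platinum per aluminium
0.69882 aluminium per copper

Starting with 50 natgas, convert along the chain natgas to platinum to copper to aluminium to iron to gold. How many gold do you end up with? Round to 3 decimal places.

65.271

50 natgas × 1.51 = 75.5 platinum
75.5 platinum × 0.43114 = 32.55107 copper
32.55107 copper × 0.69882 = 22.7473387374 aluminium
22.7473387374 aluminium × 5.0156 = 114.09155217130344 iron
114.09155217130344 iron × 0.57209 = 65.2706360816809849896 gold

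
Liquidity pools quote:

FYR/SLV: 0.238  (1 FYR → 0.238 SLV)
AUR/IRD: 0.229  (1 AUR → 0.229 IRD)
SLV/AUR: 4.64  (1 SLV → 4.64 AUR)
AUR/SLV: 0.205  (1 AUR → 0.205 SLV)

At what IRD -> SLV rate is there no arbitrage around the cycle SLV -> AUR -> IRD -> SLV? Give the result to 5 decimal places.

0.94112

Known legs of the cycle: 4.64 × 0.229 = 1.06256
For no arbitrage the full-cycle product must be 1, so the missing rate is 1 / 1.06256 ≈ 0.9411233.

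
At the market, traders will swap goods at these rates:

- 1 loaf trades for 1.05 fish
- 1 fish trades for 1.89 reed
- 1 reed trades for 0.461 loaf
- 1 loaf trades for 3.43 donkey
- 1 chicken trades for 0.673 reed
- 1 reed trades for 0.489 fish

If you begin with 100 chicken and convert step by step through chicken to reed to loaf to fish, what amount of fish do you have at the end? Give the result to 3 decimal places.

32.577

100 chicken × 0.673 = 67.3 reed
67.3 reed × 0.461 = 31.0253 loaf
31.0253 loaf × 1.05 = 32.576565 fish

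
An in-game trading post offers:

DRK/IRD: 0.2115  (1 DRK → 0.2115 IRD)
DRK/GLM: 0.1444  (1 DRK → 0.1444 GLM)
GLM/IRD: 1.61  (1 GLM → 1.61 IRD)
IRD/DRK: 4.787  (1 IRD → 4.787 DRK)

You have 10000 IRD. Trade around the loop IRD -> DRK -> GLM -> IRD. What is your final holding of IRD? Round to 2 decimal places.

10000 IRD × 4.787 = 47870 DRK
47870 DRK × 0.1444 = 6912.428 GLM
6912.428 GLM × 1.61 = 11129.00908 IRD

11129.01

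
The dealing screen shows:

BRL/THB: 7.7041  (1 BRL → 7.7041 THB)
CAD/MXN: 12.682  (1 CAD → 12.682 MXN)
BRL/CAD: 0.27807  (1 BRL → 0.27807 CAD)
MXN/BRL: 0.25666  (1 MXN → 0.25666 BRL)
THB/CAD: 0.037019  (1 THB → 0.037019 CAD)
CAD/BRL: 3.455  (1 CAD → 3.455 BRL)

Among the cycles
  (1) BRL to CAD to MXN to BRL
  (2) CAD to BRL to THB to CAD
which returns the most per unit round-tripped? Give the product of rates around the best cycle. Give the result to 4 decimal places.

(1) 0.27807 × 12.682 × 0.25666 = 0.90511
(2) 3.455 × 7.7041 × 0.037019 = 0.98536
Highest is cycle (2) at 0.9854 (≤1, no arbitrage).

0.9854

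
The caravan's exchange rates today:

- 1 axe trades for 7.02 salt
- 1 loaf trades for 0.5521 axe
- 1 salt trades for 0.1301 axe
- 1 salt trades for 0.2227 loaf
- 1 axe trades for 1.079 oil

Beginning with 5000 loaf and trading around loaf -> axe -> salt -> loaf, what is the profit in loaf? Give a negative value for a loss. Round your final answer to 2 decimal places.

-684.36

5000 loaf × 0.5521 = 2760.5 axe
2760.5 axe × 7.02 = 19378.71 salt
19378.71 salt × 0.2227 = 4315.638717 loaf
Net change: 4315.638717 − 5000 = -684.361283 loaf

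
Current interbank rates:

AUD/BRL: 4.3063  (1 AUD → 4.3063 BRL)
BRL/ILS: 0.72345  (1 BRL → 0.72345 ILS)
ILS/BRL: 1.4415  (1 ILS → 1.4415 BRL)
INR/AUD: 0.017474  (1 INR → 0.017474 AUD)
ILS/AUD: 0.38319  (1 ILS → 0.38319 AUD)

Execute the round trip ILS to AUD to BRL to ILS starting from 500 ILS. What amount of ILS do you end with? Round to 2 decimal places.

500 ILS × 0.38319 = 191.595 AUD
191.595 AUD × 4.3063 = 825.0655485 BRL
825.0655485 BRL × 0.72345 = 596.893671062325 ILS

596.89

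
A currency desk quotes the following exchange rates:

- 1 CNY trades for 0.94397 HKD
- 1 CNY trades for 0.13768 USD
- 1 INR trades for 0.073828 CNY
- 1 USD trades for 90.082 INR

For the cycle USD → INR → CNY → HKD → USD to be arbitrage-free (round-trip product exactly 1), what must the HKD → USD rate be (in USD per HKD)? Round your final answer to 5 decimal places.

0.15929

Known legs of the cycle: 90.082 × 0.073828 × 0.94397 = 6.27794224060712
For no arbitrage the full-cycle product must be 1, so the missing rate is 1 / 6.27794224060712 ≈ 0.1592879.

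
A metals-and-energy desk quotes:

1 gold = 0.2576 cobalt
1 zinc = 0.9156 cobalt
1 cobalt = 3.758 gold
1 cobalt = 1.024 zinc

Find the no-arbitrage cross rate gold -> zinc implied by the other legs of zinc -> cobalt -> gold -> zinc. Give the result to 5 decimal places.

Known legs of the cycle: 0.9156 × 3.758 = 3.4408248
For no arbitrage the full-cycle product must be 1, so the missing rate is 1 / 3.4408248 ≈ 0.2906280.

0.29063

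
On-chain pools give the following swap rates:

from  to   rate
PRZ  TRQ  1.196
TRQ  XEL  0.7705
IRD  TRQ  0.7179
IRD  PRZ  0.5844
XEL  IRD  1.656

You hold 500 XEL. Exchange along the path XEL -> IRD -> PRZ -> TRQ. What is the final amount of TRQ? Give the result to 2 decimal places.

500 XEL × 1.656 = 828 IRD
828 IRD × 0.5844 = 483.8832 PRZ
483.8832 PRZ × 1.196 = 578.7243072 TRQ

578.72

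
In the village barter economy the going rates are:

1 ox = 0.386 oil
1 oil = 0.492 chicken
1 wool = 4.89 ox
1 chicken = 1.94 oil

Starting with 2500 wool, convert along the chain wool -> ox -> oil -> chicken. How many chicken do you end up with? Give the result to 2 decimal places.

2500 wool × 4.89 = 12225 ox
12225 ox × 0.386 = 4718.85 oil
4718.85 oil × 0.492 = 2321.6742 chicken

2321.67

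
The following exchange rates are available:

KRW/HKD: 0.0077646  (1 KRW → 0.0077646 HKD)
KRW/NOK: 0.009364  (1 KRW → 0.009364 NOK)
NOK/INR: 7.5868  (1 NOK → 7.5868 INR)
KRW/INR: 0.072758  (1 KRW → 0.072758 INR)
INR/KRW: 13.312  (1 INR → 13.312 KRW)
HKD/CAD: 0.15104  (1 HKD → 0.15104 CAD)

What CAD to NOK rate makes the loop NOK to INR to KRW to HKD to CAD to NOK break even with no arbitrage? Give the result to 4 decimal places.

8.4428

Known legs of the cycle: 7.5868 × 13.312 × 0.0077646 × 0.15104 = 0.1184439845617926144
For no arbitrage the full-cycle product must be 1, so the missing rate is 1 / 0.1184439845617926144 ≈ 8.442810.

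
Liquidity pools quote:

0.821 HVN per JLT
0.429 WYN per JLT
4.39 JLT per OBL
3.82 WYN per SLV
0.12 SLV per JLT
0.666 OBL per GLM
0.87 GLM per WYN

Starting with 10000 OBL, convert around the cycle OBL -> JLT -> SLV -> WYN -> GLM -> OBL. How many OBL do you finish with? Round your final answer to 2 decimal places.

11660.11

10000 OBL × 4.39 = 43900 JLT
43900 JLT × 0.12 = 5268 SLV
5268 SLV × 3.82 = 20123.76 WYN
20123.76 WYN × 0.87 = 17507.6712 GLM
17507.6712 GLM × 0.666 = 11660.1090192 OBL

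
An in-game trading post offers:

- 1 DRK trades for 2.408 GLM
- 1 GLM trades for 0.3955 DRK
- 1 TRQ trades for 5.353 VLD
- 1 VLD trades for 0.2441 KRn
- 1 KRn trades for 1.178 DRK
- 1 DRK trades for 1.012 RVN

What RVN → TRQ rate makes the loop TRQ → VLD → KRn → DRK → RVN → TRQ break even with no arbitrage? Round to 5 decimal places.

0.64196

Known legs of the cycle: 5.353 × 0.2441 × 1.178 × 1.012 = 1.5577251283528
For no arbitrage the full-cycle product must be 1, so the missing rate is 1 / 1.5577251283528 ≈ 0.6419618.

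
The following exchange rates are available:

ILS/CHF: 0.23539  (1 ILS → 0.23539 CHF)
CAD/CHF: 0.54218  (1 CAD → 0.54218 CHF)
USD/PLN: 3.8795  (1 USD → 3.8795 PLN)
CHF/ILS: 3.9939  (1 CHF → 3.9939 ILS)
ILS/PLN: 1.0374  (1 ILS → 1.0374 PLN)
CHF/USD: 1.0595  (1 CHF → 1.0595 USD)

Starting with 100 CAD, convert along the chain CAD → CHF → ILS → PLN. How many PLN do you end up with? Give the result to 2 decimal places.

100 CAD × 0.54218 = 54.218 CHF
54.218 CHF × 3.9939 = 216.5412702 ILS
216.5412702 ILS × 1.0374 = 224.63991370548 PLN

224.64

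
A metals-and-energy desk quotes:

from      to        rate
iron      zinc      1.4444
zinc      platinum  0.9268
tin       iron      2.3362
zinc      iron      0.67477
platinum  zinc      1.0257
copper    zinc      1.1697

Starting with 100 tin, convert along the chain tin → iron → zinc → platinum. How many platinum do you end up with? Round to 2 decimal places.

100 tin × 2.3362 = 233.62 iron
233.62 iron × 1.4444 = 337.440728 zinc
337.440728 zinc × 0.9268 = 312.7400667104 platinum

312.74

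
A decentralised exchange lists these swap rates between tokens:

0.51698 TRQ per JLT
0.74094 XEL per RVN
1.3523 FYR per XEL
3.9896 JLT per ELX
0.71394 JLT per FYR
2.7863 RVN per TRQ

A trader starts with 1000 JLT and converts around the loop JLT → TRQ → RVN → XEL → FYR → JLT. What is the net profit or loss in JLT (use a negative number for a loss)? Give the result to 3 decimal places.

30.432

1000 JLT × 0.51698 = 516.98 TRQ
516.98 TRQ × 2.7863 = 1440.461374 RVN
1440.461374 RVN × 0.74094 = 1067.29545045156 XEL
1067.29545045156 XEL × 1.3523 = 1443.303637645644588 FYR
1443.303637645644588 FYR × 0.71394 = 1030.43219906073149715672 JLT
Net change: 1030.43219906073149715672 − 1000 = 30.43219906073149715672 JLT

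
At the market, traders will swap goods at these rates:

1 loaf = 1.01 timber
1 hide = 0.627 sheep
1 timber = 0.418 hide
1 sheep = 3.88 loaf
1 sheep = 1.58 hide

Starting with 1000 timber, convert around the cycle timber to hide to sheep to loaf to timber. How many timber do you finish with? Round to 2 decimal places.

1027.06

1000 timber × 0.418 = 418 hide
418 hide × 0.627 = 262.086 sheep
262.086 sheep × 3.88 = 1016.89368 loaf
1016.89368 loaf × 1.01 = 1027.0626168 timber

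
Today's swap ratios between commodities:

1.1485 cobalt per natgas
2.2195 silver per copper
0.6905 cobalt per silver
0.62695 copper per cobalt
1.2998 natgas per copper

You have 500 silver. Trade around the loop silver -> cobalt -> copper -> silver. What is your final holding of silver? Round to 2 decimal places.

480.42

500 silver × 0.6905 = 345.25 cobalt
345.25 cobalt × 0.62695 = 216.4544875 copper
216.4544875 copper × 2.2195 = 480.42073500625 silver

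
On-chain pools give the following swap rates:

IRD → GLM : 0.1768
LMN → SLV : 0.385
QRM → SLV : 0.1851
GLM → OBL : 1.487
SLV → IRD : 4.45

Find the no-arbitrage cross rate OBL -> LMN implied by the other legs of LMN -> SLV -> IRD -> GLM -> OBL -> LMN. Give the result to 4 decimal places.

2.2202

Known legs of the cycle: 0.385 × 4.45 × 0.1768 × 1.487 = 0.4504161662
For no arbitrage the full-cycle product must be 1, so the missing rate is 1 / 0.4504161662 ≈ 2.220169.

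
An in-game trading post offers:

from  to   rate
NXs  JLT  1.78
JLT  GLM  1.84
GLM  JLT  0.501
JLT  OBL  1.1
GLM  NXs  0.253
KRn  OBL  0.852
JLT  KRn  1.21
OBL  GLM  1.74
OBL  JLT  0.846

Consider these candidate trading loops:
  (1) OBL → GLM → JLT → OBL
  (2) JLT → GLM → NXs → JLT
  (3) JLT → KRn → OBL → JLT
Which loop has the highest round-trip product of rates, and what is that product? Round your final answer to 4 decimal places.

0.9589

(1) 1.74 × 0.501 × 1.1 = 0.95891
(2) 1.84 × 0.253 × 1.78 = 0.82863
(3) 1.21 × 0.852 × 0.846 = 0.87216
Highest is cycle (1) at 0.9589 (≤1, no arbitrage).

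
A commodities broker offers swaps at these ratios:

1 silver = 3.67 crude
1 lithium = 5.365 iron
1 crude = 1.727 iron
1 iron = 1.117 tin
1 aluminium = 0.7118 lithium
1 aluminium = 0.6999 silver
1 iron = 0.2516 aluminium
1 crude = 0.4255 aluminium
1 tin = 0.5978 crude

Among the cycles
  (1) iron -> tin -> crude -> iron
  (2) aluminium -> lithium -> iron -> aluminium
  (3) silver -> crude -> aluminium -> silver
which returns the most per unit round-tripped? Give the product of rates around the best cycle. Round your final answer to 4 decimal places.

1.1532

(1) 1.117 × 0.5978 × 1.727 = 1.15319
(2) 0.7118 × 5.365 × 0.2516 = 0.96081
(3) 3.67 × 0.4255 × 0.6999 = 1.09295
Highest is cycle (1) at 1.1532 (>1, arbitrage).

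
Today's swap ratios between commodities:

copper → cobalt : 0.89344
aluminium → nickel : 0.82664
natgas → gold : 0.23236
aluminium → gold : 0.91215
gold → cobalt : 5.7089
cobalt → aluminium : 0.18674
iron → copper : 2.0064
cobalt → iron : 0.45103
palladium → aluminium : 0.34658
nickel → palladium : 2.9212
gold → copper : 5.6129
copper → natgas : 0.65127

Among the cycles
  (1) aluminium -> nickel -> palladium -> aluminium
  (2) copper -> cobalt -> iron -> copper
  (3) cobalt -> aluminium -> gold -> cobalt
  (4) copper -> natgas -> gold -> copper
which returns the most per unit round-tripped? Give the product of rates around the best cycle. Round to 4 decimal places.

0.9724

(1) 0.82664 × 2.9212 × 0.34658 = 0.83691
(2) 0.89344 × 0.45103 × 2.0064 = 0.80852
(3) 0.18674 × 0.91215 × 5.7089 = 0.97242
(4) 0.65127 × 0.23236 × 5.6129 = 0.84940
Highest is cycle (3) at 0.9724 (≤1, no arbitrage).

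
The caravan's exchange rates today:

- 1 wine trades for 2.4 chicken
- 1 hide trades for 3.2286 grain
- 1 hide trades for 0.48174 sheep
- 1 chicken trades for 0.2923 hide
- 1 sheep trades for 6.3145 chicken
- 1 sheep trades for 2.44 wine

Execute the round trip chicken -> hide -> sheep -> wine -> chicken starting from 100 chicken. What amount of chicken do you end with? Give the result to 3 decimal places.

100 chicken × 0.2923 = 29.23 hide
29.23 hide × 0.48174 = 14.0812602 sheep
14.0812602 sheep × 2.44 = 34.358274888 wine
34.358274888 wine × 2.4 = 82.4598597312 chicken

82.460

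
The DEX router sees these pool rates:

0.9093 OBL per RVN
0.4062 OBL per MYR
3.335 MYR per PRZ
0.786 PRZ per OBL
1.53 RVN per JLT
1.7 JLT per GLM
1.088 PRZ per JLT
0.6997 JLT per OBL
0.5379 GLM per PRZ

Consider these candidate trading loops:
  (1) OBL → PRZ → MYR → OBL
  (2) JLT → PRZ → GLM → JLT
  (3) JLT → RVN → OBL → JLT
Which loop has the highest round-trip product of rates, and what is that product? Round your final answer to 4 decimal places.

(1) 0.786 × 3.335 × 0.4062 = 1.06478
(2) 1.088 × 0.5379 × 1.7 = 0.99490
(3) 1.53 × 0.9093 × 0.6997 = 0.97344
Highest is cycle (1) at 1.0648 (>1, arbitrage).

1.0648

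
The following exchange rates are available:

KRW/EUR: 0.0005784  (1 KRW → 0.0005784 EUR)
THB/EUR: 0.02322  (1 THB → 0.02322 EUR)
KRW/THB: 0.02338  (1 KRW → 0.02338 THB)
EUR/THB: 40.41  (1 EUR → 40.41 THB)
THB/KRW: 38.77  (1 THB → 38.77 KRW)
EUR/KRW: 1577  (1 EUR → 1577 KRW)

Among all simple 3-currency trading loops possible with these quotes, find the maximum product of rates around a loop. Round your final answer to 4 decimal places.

0.9062

KRW→EUR→THB→KRW: 0.0005784 × 40.41 × 38.77 = 0.90618
KRW→THB→EUR→KRW: 0.02338 × 0.02322 × 1577 = 0.85613
Maximum is KRW→EUR→THB→KRW at 0.9062; no arbitrage — every cycle loses value.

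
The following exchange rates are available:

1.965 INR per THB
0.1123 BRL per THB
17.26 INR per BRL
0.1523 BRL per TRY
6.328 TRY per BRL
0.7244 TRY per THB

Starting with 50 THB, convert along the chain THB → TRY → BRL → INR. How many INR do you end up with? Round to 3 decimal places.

50 THB × 0.7244 = 36.22 TRY
36.22 TRY × 0.1523 = 5.516306 BRL
5.516306 BRL × 17.26 = 95.21144156 INR

95.211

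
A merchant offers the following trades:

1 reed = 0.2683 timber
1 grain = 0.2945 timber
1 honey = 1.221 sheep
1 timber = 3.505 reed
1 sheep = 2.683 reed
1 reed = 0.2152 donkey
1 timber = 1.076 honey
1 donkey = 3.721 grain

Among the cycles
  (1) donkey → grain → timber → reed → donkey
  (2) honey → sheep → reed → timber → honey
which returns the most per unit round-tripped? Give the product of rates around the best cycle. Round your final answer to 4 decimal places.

0.9457

(1) 3.721 × 0.2945 × 3.505 × 0.2152 = 0.82656
(2) 1.221 × 2.683 × 0.2683 × 1.076 = 0.94573
Highest is cycle (2) at 0.9457 (≤1, no arbitrage).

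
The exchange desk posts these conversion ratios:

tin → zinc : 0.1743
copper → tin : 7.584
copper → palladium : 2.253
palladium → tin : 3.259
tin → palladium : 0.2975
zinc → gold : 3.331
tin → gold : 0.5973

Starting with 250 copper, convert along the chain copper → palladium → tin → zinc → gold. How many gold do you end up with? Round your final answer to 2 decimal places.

1065.76

250 copper × 2.253 = 563.25 palladium
563.25 palladium × 3.259 = 1835.63175 tin
1835.63175 tin × 0.1743 = 319.950614025 zinc
319.950614025 zinc × 3.331 = 1065.755495317275 gold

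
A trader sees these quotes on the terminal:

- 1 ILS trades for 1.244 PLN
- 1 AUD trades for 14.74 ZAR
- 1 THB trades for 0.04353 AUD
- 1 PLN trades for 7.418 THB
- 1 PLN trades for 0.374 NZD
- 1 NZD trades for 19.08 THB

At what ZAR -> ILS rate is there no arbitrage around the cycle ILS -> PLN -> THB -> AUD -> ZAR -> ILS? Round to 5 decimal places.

Known legs of the cycle: 1.244 × 7.418 × 0.04353 × 14.74 = 5.9209768085424
For no arbitrage the full-cycle product must be 1, so the missing rate is 1 / 5.9209768085424 ≈ 0.1688911.

0.16889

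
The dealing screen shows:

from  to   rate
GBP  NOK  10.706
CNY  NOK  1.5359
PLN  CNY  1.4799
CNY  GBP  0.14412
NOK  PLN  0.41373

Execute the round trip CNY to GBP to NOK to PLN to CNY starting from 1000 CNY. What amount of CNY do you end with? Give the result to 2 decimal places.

1000 CNY × 0.14412 = 144.12 GBP
144.12 GBP × 10.706 = 1542.94872 NOK
1542.94872 NOK × 0.41373 = 638.3641739256 PLN
638.3641739256 PLN × 1.4799 = 944.71514099249544 CNY

944.72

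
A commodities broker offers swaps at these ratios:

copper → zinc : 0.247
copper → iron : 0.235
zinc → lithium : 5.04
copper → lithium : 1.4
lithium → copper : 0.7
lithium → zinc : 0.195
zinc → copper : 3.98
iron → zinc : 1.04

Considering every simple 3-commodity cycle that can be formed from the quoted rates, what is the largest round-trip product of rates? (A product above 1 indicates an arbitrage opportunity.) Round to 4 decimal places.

zinc→copper→lithium→zinc: 3.98 × 1.4 × 0.195 = 1.08654
zinc→copper→iron→zinc: 3.98 × 0.235 × 1.04 = 0.97271
zinc→lithium→copper→zinc: 5.04 × 0.7 × 0.247 = 0.87142
Maximum is zinc→copper→lithium→zinc at 1.0865; arbitrage exists.

1.0865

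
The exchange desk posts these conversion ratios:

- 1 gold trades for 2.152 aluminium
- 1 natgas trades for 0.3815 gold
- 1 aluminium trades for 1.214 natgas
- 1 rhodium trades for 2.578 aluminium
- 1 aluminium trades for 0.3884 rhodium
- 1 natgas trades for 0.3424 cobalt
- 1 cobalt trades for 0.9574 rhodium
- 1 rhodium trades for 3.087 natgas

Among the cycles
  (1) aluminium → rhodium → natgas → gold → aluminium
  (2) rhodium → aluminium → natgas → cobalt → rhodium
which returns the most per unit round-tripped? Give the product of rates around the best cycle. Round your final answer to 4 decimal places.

(1) 0.3884 × 3.087 × 0.3815 × 2.152 = 0.98436
(2) 2.578 × 1.214 × 0.3424 × 0.9574 = 1.02596
Highest is cycle (2) at 1.0260 (>1, arbitrage).

1.0260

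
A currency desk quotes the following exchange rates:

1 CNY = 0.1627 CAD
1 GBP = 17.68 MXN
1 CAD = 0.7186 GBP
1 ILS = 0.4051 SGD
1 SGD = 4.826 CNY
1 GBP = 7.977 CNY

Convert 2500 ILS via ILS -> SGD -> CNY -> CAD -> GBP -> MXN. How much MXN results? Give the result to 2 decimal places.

2500 ILS × 0.4051 = 1012.75 SGD
1012.75 SGD × 4.826 = 4887.5315 CNY
4887.5315 CNY × 0.1627 = 795.20137505 CAD
795.20137505 CAD × 0.7186 = 571.43170811093 GBP
571.43170811093 GBP × 17.68 = 10102.9125994012424 MXN

10102.91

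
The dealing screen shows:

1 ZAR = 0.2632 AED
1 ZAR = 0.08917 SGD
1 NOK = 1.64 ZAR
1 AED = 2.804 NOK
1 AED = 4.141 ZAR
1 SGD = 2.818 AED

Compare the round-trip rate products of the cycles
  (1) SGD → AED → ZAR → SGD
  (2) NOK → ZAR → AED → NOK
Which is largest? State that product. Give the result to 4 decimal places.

1.2103

(1) 2.818 × 4.141 × 0.08917 = 1.04055
(2) 1.64 × 0.2632 × 2.804 = 1.21034
Highest is cycle (2) at 1.2103 (>1, arbitrage).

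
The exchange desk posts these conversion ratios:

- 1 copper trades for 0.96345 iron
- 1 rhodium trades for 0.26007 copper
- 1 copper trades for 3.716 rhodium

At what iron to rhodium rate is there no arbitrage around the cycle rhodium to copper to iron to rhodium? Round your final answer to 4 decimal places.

Known legs of the cycle: 0.26007 × 0.96345 = 0.2505644415
For no arbitrage the full-cycle product must be 1, so the missing rate is 1 / 0.2505644415 ≈ 3.990989.

3.9910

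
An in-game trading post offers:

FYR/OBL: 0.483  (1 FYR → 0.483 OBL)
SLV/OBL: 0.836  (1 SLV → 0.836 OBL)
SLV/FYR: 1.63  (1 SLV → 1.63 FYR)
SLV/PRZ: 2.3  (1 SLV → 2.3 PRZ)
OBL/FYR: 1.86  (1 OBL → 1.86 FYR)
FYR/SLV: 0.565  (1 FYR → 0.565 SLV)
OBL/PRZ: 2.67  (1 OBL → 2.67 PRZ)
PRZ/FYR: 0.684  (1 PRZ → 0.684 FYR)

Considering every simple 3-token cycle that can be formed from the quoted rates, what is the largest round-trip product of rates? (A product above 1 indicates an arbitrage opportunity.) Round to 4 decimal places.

SLV→PRZ→FYR→SLV: 2.3 × 0.684 × 0.565 = 0.88886
OBL→PRZ→FYR→OBL: 2.67 × 0.684 × 0.483 = 0.88209
SLV→OBL→FYR→SLV: 0.836 × 1.86 × 0.565 = 0.87855
Maximum is SLV→PRZ→FYR→SLV at 0.8889; no arbitrage — every cycle loses value.

0.8889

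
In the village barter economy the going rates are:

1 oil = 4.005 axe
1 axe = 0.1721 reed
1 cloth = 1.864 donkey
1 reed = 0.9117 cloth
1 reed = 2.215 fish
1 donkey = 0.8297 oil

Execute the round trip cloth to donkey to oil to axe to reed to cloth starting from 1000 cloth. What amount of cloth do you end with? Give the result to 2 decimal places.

971.86

1000 cloth × 1.864 = 1864 donkey
1864 donkey × 0.8297 = 1546.5608 oil
1546.5608 oil × 4.005 = 6193.976004 axe
6193.976004 axe × 0.1721 = 1065.9832702884 reed
1065.9832702884 reed × 0.9117 = 971.85694752193428 cloth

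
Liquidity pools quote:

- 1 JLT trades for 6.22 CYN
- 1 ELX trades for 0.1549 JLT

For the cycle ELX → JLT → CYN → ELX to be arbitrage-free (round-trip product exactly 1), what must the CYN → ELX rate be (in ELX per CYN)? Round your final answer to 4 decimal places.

1.0379

Known legs of the cycle: 0.1549 × 6.22 = 0.963478
For no arbitrage the full-cycle product must be 1, so the missing rate is 1 / 0.963478 ≈ 1.037906.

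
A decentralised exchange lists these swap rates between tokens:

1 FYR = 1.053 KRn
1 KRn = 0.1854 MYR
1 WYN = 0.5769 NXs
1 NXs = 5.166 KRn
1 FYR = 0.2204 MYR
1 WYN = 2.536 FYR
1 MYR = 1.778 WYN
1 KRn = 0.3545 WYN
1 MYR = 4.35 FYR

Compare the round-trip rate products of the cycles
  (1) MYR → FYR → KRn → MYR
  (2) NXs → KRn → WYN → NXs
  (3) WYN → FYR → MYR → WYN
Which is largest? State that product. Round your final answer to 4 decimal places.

(1) 4.35 × 1.053 × 0.1854 = 0.84923
(2) 5.166 × 0.3545 × 0.5769 = 1.05650
(3) 2.536 × 0.2204 × 1.778 = 0.99379
Highest is cycle (2) at 1.0565 (>1, arbitrage).

1.0565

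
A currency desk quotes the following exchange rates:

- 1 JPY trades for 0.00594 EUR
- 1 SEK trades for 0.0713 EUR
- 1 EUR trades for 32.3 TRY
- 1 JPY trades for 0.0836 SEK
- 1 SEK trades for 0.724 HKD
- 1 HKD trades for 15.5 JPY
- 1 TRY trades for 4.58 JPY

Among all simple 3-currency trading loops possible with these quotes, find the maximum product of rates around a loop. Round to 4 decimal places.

0.9382

JPY→SEK→HKD→JPY: 0.0836 × 0.724 × 15.5 = 0.93816
TRY→JPY→EUR→TRY: 4.58 × 0.00594 × 32.3 = 0.87873
Maximum is JPY→SEK→HKD→JPY at 0.9382; no arbitrage — every cycle loses value.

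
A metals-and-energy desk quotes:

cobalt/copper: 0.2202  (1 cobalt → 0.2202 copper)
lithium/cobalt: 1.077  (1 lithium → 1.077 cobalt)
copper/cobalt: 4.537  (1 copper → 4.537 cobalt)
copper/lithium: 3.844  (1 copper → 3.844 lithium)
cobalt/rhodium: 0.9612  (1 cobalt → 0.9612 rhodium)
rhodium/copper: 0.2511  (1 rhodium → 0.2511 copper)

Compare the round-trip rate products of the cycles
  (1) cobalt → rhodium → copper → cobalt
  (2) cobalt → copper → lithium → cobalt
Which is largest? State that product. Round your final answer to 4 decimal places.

1.0950

(1) 0.9612 × 0.2511 × 4.537 = 1.09504
(2) 0.2202 × 3.844 × 1.077 = 0.91163
Highest is cycle (1) at 1.0950 (>1, arbitrage).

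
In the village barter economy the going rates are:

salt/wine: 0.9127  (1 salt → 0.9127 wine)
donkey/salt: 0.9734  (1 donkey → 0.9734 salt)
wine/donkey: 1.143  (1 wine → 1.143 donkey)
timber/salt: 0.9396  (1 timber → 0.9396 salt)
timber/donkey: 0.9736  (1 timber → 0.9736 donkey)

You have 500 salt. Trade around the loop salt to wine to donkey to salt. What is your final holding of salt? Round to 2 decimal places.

507.73

500 salt × 0.9127 = 456.35 wine
456.35 wine × 1.143 = 521.60805 donkey
521.60805 donkey × 0.9734 = 507.73327587 salt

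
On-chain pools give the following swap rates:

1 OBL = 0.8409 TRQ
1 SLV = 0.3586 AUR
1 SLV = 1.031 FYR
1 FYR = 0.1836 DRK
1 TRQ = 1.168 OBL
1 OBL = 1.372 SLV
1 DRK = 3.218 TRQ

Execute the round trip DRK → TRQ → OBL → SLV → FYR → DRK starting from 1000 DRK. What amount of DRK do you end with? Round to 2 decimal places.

976.15

1000 DRK × 3.218 = 3218 TRQ
3218 TRQ × 1.168 = 3758.624 OBL
3758.624 OBL × 1.372 = 5156.832128 SLV
5156.832128 SLV × 1.031 = 5316.693923968 FYR
5316.693923968 FYR × 0.1836 = 976.1450044405248 DRK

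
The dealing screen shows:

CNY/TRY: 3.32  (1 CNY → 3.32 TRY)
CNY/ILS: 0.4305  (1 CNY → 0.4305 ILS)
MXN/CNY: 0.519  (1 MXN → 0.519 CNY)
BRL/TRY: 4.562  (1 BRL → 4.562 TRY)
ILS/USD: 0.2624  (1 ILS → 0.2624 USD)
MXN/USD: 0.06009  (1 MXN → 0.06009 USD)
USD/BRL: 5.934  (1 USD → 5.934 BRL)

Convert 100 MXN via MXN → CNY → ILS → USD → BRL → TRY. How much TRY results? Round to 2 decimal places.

100 MXN × 0.519 = 51.9 CNY
51.9 CNY × 0.4305 = 22.34295 ILS
22.34295 ILS × 0.2624 = 5.86279008 USD
5.86279008 USD × 5.934 = 34.78979633472 BRL
34.78979633472 BRL × 4.562 = 158.71105087899264 TRY

158.71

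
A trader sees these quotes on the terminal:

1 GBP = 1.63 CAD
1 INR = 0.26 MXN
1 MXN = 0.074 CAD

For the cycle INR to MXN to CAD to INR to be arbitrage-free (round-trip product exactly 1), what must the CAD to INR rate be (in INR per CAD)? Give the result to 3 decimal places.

51.975

Known legs of the cycle: 0.26 × 0.074 = 0.01924
For no arbitrage the full-cycle product must be 1, so the missing rate is 1 / 0.01924 ≈ 51.97505.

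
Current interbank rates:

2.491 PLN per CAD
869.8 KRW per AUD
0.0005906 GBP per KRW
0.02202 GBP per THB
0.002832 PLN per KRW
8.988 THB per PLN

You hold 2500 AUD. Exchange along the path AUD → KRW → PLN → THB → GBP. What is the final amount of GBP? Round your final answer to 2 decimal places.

2500 AUD × 869.8 = 2174500 KRW
2174500 KRW × 0.002832 = 6158.184 PLN
6158.184 PLN × 8.988 = 55349.757792 THB
55349.757792 THB × 0.02202 = 1218.80166657984 GBP

1218.80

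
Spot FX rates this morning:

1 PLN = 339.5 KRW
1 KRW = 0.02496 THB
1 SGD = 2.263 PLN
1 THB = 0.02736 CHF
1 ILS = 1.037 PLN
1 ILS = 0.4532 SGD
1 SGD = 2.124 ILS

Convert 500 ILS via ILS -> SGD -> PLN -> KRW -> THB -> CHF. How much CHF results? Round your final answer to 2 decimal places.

500 ILS × 0.4532 = 226.6 SGD
226.6 SGD × 2.263 = 512.7958 PLN
512.7958 PLN × 339.5 = 174094.1741 KRW
174094.1741 KRW × 0.02496 = 4345.390585536 THB
4345.390585536 THB × 0.02736 = 118.88988642026496 CHF

118.89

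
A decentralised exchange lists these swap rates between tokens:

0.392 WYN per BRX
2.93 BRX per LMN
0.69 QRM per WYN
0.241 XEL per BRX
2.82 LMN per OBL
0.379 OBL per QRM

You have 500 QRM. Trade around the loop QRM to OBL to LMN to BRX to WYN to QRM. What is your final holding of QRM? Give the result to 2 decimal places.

500 QRM × 0.379 = 189.5 OBL
189.5 OBL × 2.82 = 534.39 LMN
534.39 LMN × 2.93 = 1565.7627 BRX
1565.7627 BRX × 0.392 = 613.7789784 WYN
613.7789784 WYN × 0.69 = 423.507495096 QRM

423.51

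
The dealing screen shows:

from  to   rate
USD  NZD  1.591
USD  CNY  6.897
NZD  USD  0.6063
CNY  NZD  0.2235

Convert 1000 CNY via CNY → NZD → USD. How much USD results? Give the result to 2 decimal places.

135.51

1000 CNY × 0.2235 = 223.5 NZD
223.5 NZD × 0.6063 = 135.50805 USD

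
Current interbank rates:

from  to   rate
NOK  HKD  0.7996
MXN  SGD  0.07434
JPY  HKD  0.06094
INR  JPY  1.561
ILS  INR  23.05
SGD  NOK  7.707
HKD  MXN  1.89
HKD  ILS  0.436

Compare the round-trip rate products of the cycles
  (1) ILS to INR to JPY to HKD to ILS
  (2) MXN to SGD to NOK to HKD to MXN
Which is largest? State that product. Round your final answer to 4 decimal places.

(1) 23.05 × 1.561 × 0.06094 × 0.436 = 0.95601
(2) 0.07434 × 7.707 × 0.7996 × 1.89 = 0.86585
Highest is cycle (1) at 0.9560 (≤1, no arbitrage).

0.9560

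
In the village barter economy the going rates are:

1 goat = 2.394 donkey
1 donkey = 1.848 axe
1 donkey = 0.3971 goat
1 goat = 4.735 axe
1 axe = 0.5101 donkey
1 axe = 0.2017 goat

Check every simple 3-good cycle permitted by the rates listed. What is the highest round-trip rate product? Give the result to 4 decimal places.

0.9591

donkey→goat→axe→donkey: 0.3971 × 4.735 × 0.5101 = 0.95912
donkey→axe→goat→donkey: 1.848 × 0.2017 × 2.394 = 0.89234
Maximum is donkey→goat→axe→donkey at 0.9591; no arbitrage — every cycle loses value.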